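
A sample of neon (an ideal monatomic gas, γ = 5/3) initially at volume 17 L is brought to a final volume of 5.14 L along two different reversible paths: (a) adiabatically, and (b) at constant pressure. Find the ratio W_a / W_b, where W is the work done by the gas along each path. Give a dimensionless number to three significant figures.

Path (a) adiabatic: W = P₁V₁(1 − (V₁/V₂)^(γ−1))/(γ−1) → W_a/(P₁V₁) = -1.83.
Path (b) isobaric: W = P₁(V₂ − V₁) → W_b/(P₁V₁) = -0.6976.
W_a / W_b = -1.83 / -0.6976 = 2.623.

W_a / W_b ≈ 2.62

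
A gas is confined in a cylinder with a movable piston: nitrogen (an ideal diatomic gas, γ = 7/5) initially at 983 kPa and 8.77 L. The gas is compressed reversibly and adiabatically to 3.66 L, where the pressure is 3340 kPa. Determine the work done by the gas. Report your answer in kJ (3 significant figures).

Adiabatic: W = (P₁V₁ − P₂V₂)/(γ − 1) with γ = 7/5.
P₁V₁ = 8621 J, P₂V₂ = 12224 J.
W = (8621 − 12224) / 0.4 = -9009 J.

W ≈ -9.01 kJ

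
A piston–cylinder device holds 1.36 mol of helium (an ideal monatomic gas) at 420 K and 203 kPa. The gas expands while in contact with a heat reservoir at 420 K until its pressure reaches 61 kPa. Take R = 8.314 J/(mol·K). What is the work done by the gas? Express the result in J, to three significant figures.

Isothermal process: W = nRT ln(V₂/V₁) = nRT ln(P₁/P₂).
W = (1.36)(8.314)(420) × ln(203/61)
  = 4749 × ln(3.328) = 4749 × 1.202
W_by_gas = 5710 J.

W ≈ 5710 J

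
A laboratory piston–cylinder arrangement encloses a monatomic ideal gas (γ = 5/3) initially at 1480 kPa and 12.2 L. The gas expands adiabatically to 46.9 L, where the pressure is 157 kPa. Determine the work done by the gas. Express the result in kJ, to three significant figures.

W ≈ 16.0 kJ

Adiabatic: W = (P₁V₁ − P₂V₂)/(γ − 1) with γ = 5/3.
P₁V₁ = 18056 J, P₂V₂ = 7363 J.
W = (18056 − 7363) / 0.6667 = 16039 J.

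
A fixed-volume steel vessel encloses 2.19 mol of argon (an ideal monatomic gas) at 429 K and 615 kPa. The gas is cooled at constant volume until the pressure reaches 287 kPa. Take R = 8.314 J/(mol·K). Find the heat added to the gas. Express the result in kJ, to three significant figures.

Constant volume ⇒ W = 0, so Q = ΔU = nCᵥΔT with Cᵥ = 3R/2 = 12.47 J/(mol·K).
At constant V, T₂/T₁ = P₂/P₁ ⇒ ΔT = T₁(P₂/P₁ − 1) = 429·(287/615 − 1) = -228.8 K.
ΔU = (2.19)(12.47)(-228.8) = -6249 J.

Q ≈ -6.25 kJ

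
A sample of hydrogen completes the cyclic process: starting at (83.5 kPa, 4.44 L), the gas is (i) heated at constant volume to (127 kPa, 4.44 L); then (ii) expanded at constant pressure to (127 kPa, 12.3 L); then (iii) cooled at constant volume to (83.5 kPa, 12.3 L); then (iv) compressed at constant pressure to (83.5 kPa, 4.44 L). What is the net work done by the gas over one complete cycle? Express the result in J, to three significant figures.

W_net ≈ 342 J

Constant-volume legs do no work.
W(ii) = (127)(12.3 − 4.44) = 998.2 J; W(iv) = (83.5)(4.44 − 12.3) = -656.3 J.
W_net = 998.2 − 656.3 = 341.9 J (the clockwise enclosed area).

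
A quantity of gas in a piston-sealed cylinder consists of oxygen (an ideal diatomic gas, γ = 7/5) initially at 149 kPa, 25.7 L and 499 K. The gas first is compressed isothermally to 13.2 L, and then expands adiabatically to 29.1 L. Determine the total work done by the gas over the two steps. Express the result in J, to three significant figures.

Step 1 (isothermal): W = P₁V₁ ln(V₂/V₁) = (3829) ln(13.2/25.7) = -2551 J.
After step 1: P = 290.1 kPa, V = 13.2 L, T = 499 K.
Step 2 (adiabatic): W = (P₁V₁ − P₂V₂)/(γ−1) = (3829 − 2791)/0.4 = 2595 J.
W_total = -2551 + 2595 = 43.87 J.

W_total ≈ 43.9 J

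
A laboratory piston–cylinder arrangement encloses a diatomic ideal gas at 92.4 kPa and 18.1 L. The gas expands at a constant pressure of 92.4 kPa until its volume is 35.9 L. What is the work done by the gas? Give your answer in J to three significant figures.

Isobaric: W = P ΔV.
W = (92.4 kPa)(35.9 − 18.1 L) = (92.4)(17.8) = 1645 J.

W ≈ 1640 J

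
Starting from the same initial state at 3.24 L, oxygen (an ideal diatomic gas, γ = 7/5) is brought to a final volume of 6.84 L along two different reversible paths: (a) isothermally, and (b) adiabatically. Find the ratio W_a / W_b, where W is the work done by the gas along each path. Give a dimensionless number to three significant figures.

Path (a) isothermal: W = P₁V₁ ln(V₂/V₁) → W_a/(P₁V₁) = 0.7472.
Path (b) adiabatic: W = P₁V₁(1 − (V₁/V₂)^(γ−1))/(γ−1) → W_b/(P₁V₁) = 0.6459.
W_a / W_b = 0.7472 / 0.6459 = 1.157.

W_a / W_b ≈ 1.16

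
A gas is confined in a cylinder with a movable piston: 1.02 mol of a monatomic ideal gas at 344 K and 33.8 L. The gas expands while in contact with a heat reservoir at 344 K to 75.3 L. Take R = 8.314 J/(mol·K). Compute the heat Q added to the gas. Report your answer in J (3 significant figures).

Q ≈ 2340 J

Isothermal ⇒ ΔU = 0, so Q = W = nRT ln(V₂/V₁).
Q = (1.02)(8.314)(344) ln(75.3/33.8) = 2917 × 0.801 = 2337 J.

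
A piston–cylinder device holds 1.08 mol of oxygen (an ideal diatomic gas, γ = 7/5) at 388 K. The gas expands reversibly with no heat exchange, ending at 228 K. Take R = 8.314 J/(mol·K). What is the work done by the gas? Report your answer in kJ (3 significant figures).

W ≈ 3.59 kJ

Adiabatic ⇒ Q = 0, so W_by = −ΔU = nCᵥ(T₁ − T₂).
Cᵥ = 5R/2 = 20.79 J/(mol·K).
W = (1.08)(20.79)(388 − 228) = 3592 J.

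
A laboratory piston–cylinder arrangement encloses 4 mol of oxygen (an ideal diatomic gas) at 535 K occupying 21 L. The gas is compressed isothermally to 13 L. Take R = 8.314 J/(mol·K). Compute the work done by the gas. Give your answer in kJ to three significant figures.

W ≈ -8.53 kJ

Isothermal: W = nRT ln(V₂/V₁).
W = (4)(8.314)(535) × ln(13/21)
  = 17792 × -0.4796
W_by_gas = -8533 J.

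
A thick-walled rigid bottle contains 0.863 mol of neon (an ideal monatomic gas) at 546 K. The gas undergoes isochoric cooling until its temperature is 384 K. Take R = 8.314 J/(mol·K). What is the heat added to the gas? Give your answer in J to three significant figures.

Constant volume ⇒ W = 0, so Q = ΔU = nCᵥΔT with Cᵥ = 3R/2 = 12.47 J/(mol·K).
ΔU = (0.863)(12.47)(384 − 546) = -1744 J.

Q ≈ -1740 J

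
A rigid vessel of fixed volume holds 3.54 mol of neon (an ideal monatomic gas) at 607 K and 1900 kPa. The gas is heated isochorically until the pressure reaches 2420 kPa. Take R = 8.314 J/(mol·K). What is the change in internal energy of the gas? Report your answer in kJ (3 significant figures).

ΔU ≈ 7.33 kJ

Constant volume ⇒ W = 0, so Q = ΔU = nCᵥΔT with Cᵥ = 3R/2 = 12.47 J/(mol·K).
At constant V, T₂/T₁ = P₂/P₁ ⇒ ΔT = T₁(P₂/P₁ − 1) = 607·(2420/1900 − 1) = 166.1 K.
ΔU = (3.54)(12.47)(166.1) = 7334 J.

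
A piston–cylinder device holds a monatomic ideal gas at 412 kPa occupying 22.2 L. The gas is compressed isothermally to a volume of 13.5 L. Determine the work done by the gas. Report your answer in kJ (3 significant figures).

W ≈ -4.55 kJ

Isothermal: W = nRT ln(V₂/V₁) = P₁V₁ ln(V₂/V₁).
P₁V₁ = (412 kPa)(22.2 L) = 9146 J.
W = 9146 × ln(13.5/22.2) = 9146 × -0.4974
W_by_gas = -4549 J.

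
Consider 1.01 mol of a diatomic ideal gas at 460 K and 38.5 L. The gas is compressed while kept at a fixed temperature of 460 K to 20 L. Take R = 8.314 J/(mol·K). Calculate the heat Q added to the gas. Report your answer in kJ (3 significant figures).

Isothermal ⇒ ΔU = 0, so Q = W = nRT ln(V₂/V₁).
Q = (1.01)(8.314)(460) ln(20/38.5) = 3863 × -0.6549 = -2530 J.

Q ≈ -2.53 kJ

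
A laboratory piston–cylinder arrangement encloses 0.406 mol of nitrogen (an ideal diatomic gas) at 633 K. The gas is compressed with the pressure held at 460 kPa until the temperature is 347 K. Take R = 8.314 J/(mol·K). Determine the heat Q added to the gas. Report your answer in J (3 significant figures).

Isobaric: W = nRΔT = (0.406)(8.314)(-286) = -965.4 J.
ΔU = nCᵥΔT with Cᵥ = 5R/2: ΔU = (0.406)(20.79)(-286) = -2413 J.
Q = ΔU + W = -2413 − 965.4 = -3379 J.

Q ≈ -3380 J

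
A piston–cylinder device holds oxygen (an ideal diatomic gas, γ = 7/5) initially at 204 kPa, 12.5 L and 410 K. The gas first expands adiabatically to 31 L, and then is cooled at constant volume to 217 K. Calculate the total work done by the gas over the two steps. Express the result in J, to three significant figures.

W_total ≈ 1940 J

Step 1 (adiabatic): W = (P₁V₁ − P₂V₂)/(γ−1) = (2550 − 1773)/0.4 = 1942 J.
Step 2 (isochoric): W = 0 (constant volume).
W_total = 1942 + 0 = 1942 J.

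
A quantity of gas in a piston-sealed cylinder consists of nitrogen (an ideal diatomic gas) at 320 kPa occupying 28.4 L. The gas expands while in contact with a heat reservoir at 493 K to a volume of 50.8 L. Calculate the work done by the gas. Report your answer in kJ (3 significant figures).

Isothermal: W = nRT ln(V₂/V₁) = P₁V₁ ln(V₂/V₁).
P₁V₁ = (320 kPa)(28.4 L) = 9088 J.
W = 9088 × ln(50.8/28.4) = 9088 × 0.5815
W_by_gas = 5285 J.

W ≈ 5.28 kJ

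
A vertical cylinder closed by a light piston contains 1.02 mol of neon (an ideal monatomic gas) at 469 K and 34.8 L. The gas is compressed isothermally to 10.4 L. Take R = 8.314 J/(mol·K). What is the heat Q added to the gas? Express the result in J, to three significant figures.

Q ≈ -4800 J

Isothermal ⇒ ΔU = 0, so Q = W = nRT ln(V₂/V₁).
Q = (1.02)(8.314)(469) ln(10.4/34.8) = 3977 × -1.208 = -4804 J.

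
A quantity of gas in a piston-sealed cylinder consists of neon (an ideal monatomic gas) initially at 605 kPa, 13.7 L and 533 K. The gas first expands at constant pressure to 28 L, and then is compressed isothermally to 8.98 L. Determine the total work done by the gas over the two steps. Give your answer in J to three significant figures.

Step 1 (isobaric): W = PΔV = (605 kPa)(28 − 13.7 L) = 8652 J.
After step 1: P = 605 kPa, V = 28 L, T = 1089 K.
Step 2 (isothermal): W = P₁V₁ ln(V₂/V₁) = (16940) ln(8.98/28) = -19264 J.
W_total = 8652 − 19264 = -10613 J.

W_total ≈ -10600 J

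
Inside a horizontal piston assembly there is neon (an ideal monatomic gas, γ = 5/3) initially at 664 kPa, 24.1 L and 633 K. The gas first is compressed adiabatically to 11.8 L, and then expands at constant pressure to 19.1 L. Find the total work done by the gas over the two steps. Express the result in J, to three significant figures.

W_total ≈ 1300 J

Step 1 (adiabatic): W = (P₁V₁ − P₂V₂)/(γ−1) = (16002 − 25760)/0.667 = -14636 J.
After step 1: P = 2183 kPa, V = 11.8 L, T = 1019 K.
Step 2 (isobaric): W = PΔV = (2183 kPa)(19.1 − 11.8 L) = 15936 J.
W_total = -14636 + 15936 = 1300 J.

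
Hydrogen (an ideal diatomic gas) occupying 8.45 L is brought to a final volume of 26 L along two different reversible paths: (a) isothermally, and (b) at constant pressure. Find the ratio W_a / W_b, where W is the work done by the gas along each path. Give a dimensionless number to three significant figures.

Path (a) isothermal: W = P₁V₁ ln(V₂/V₁) → W_a/(P₁V₁) = 1.124.
Path (b) isobaric: W = P₁(V₂ − V₁) → W_b/(P₁V₁) = 2.077.
W_a / W_b = 1.124 / 2.077 = 0.5412.

W_a / W_b ≈ 0.541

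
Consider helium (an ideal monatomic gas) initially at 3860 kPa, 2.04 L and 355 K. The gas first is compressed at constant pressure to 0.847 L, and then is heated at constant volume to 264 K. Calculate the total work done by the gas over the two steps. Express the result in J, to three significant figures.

W_total ≈ -4600 J

Step 1 (isobaric): W = PΔV = (3860 kPa)(0.847 − 2.04 L) = -4605 J.
Step 2 (isochoric): W = 0 (constant volume).
W_total = -4605 + 0 = -4605 J.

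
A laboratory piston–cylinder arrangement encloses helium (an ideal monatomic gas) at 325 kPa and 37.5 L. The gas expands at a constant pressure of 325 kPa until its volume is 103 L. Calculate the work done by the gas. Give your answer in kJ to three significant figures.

W ≈ 21.3 kJ

Isobaric: W = P ΔV.
W = (325 kPa)(103 − 37.5 L) = (325)(65.5) = 21288 J.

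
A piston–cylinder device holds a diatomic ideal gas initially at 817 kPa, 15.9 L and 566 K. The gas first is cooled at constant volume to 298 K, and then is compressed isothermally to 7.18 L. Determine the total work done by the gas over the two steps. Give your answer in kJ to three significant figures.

W_total ≈ -5.44 kJ

Step 1 (isochoric): W = 0 (constant volume).
After step 1: P = 430.2 kPa (V unchanged).
Step 2 (isothermal): W = P₁V₁ ln(V₂/V₁) = (6839) ln(7.18/15.9) = -5437 J.
W_total = 0 − 5437 = -5437 J.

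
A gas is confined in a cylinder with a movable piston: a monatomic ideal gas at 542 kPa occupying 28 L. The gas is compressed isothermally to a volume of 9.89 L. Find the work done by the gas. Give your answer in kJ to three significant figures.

W ≈ -15.8 kJ

Isothermal: W = nRT ln(V₂/V₁) = P₁V₁ ln(V₂/V₁).
P₁V₁ = (542 kPa)(28 L) = 15176 J.
W = 15176 × ln(9.89/28) = 15176 × -1.041
W_by_gas = -15793 J.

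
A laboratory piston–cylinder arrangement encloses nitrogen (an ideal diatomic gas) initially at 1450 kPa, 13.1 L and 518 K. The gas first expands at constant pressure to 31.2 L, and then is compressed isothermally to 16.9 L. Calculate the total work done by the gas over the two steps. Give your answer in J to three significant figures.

W_total ≈ -1490 J

Step 1 (isobaric): W = PΔV = (1450 kPa)(31.2 − 13.1 L) = 26245 J.
After step 1: P = 1450 kPa, V = 31.2 L, T = 1234 K.
Step 2 (isothermal): W = P₁V₁ ln(V₂/V₁) = (45240) ln(16.9/31.2) = -27737 J.
W_total = 26245 − 27737 = -1492 J.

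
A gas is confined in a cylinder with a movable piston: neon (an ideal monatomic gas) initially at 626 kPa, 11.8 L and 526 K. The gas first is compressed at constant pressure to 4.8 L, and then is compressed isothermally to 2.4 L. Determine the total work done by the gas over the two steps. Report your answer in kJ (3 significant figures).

W_total ≈ -6.46 kJ

Step 1 (isobaric): W = PΔV = (626 kPa)(4.8 − 11.8 L) = -4382 J.
After step 1: P = 626 kPa, V = 4.8 L, T = 214 K.
Step 2 (isothermal): W = P₁V₁ ln(V₂/V₁) = (3005) ln(2.4/4.8) = -2083 J.
W_total = -4382 − 2083 = -6465 J.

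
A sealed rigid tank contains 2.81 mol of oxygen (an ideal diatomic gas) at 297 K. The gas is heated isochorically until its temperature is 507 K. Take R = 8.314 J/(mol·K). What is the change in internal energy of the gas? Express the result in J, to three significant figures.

ΔU ≈ 12300 J

Constant volume ⇒ W = 0, so Q = ΔU = nCᵥΔT with Cᵥ = 5R/2 = 20.79 J/(mol·K).
ΔU = (2.81)(20.79)(507 − 297) = 12265 J.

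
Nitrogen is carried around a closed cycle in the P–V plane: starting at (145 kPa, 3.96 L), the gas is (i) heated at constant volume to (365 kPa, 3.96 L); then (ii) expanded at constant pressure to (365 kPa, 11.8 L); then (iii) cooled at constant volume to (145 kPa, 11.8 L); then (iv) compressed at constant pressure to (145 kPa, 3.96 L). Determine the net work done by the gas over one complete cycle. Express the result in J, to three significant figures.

W_net ≈ 1720 J

Constant-volume legs do no work.
W(ii) = (365)(11.8 − 3.96) = 2862 J; W(iv) = (145)(3.96 − 11.8) = -1137 J.
W_net = 2862 − 1137 = 1725 J (the clockwise enclosed area).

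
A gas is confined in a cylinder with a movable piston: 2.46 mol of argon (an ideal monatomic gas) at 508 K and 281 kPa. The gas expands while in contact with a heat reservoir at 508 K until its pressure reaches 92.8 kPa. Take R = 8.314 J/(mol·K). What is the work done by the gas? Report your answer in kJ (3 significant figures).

Isothermal process: W = nRT ln(V₂/V₁) = nRT ln(P₁/P₂).
W = (2.46)(8.314)(508) × ln(281/92.8)
  = 10390 × ln(3.028) = 10390 × 1.108
W_by_gas = 11511 J.

W ≈ 11.5 kJ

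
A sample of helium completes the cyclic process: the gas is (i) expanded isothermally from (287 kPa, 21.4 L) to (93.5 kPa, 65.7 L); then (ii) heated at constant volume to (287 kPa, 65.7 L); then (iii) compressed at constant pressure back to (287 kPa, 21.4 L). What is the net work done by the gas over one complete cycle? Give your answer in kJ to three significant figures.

W_net ≈ -5.82 kJ

Leg (i): W = PᵢVᵢ ln(V_f/Vᵢ) = (6142) ln(65.7/21.4) = 6889 J.
Leg (ii): W = 0.
Leg (iii): W = PΔV = (287)(21.4 − 65.7) = -12714 J.
W_net = 6889 − 12714 = -5825 J.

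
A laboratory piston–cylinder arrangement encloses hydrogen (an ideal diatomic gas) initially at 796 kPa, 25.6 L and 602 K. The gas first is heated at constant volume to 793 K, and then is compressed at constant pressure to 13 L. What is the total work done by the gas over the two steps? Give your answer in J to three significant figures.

W_total ≈ -13200 J

Step 1 (isochoric): W = 0 (constant volume).
After step 1: P = 1049 kPa (V unchanged).
Step 2 (isobaric): W = PΔV = (1049 kPa)(13 − 25.6 L) = -13212 J.
W_total = 0 − 13212 = -13212 J.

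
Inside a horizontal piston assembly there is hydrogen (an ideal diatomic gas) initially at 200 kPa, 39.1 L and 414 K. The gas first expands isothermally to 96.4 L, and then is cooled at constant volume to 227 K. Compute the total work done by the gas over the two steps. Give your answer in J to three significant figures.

Step 1 (isothermal): W = P₁V₁ ln(V₂/V₁) = (7820) ln(96.4/39.1) = 7057 J.
Step 2 (isochoric): W = 0 (constant volume).
W_total = 7057 + 0 = 7057 J.

W_total ≈ 7060 J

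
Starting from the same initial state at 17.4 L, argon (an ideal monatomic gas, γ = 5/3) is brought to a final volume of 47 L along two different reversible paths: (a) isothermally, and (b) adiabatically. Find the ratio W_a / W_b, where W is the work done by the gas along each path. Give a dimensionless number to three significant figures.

Path (a) isothermal: W = P₁V₁ ln(V₂/V₁) → W_a/(P₁V₁) = 0.9937.
Path (b) adiabatic: W = P₁V₁(1 − (V₁/V₂)^(γ−1))/(γ−1) → W_b/(P₁V₁) = 0.7266.
W_a / W_b = 0.9937 / 0.7266 = 1.368.

W_a / W_b ≈ 1.37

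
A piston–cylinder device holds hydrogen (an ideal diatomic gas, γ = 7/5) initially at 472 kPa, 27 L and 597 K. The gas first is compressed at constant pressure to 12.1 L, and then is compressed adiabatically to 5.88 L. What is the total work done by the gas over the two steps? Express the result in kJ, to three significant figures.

Step 1 (isobaric): W = PΔV = (472 kPa)(12.1 − 27 L) = -7033 J.
After step 1: P = 472 kPa, V = 12.1 L, T = 267.5 K.
Step 2 (adiabatic): W = (P₁V₁ − P₂V₂)/(γ−1) = (5711 − 7622)/0.4 = -4778 J.
W_total = -7033 − 4778 = -11811 J.

W_total ≈ -11.8 kJ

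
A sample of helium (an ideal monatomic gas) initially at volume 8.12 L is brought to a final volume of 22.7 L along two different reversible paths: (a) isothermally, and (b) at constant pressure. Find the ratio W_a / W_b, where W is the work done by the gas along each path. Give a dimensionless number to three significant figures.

W_a / W_b ≈ 0.573

Path (a) isothermal: W = P₁V₁ ln(V₂/V₁) → W_a/(P₁V₁) = 1.028.
Path (b) isobaric: W = P₁(V₂ − V₁) → W_b/(P₁V₁) = 1.796.
W_a / W_b = 1.028 / 1.796 = 0.5725.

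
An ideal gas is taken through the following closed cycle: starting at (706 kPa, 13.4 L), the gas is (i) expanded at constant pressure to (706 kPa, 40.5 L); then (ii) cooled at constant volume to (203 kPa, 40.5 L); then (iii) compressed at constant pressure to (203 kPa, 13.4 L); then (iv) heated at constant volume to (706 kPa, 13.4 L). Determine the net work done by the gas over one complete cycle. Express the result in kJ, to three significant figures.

Constant-volume legs do no work.
W(i) = (706)(40.5 − 13.4) = 19133 J; W(iii) = (203)(13.4 − 40.5) = -5501 J.
W_net = 19133 − 5501 = 13631 J (the clockwise enclosed area).

W_net ≈ 13.6 kJ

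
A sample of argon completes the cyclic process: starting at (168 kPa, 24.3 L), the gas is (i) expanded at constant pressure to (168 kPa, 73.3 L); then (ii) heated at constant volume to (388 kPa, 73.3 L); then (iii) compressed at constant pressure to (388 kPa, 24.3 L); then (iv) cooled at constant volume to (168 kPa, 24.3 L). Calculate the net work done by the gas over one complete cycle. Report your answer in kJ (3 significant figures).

W_net ≈ -10.8 kJ

Constant-volume legs do no work.
W(i) = (168)(73.3 − 24.3) = 8232 J; W(iii) = (388)(24.3 − 73.3) = -19012 J.
W_net = 8232 − 19012 = -10780 J (the counter-clockwise enclosed area).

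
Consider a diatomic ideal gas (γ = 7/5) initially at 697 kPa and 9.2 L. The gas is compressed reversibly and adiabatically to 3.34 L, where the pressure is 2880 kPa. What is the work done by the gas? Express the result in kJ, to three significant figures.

W ≈ -8.02 kJ

Adiabatic: W = (P₁V₁ − P₂V₂)/(γ − 1) with γ = 7/5.
P₁V₁ = 6412 J, P₂V₂ = 9619 J.
W = (6412 − 9619) / 0.4 = -8017 J.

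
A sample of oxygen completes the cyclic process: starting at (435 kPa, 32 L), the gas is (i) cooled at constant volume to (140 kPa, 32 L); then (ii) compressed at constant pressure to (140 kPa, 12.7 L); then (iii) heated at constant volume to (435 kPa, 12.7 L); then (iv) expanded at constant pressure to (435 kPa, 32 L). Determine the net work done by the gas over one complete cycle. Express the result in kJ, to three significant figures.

W_net ≈ 5.69 kJ

Constant-volume legs do no work.
W(ii) = (140)(12.7 − 32) = -2702 J; W(iv) = (435)(32 − 12.7) = 8396 J.
W_net = -2702 + 8396 = 5694 J (the clockwise enclosed area).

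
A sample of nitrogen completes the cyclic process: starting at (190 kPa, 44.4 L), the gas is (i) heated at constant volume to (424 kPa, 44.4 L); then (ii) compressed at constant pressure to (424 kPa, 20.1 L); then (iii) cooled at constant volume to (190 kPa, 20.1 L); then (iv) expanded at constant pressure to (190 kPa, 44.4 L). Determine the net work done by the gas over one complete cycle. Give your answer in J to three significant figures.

Constant-volume legs do no work.
W(ii) = (424)(20.1 − 44.4) = -10303 J; W(iv) = (190)(44.4 − 20.1) = 4617 J.
W_net = -10303 + 4617 = -5686 J (the counter-clockwise enclosed area).

W_net ≈ -5690 J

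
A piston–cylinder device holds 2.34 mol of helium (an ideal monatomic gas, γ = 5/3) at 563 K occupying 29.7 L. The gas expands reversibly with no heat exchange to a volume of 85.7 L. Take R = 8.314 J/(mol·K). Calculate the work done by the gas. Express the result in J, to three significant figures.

Adiabatic: TV^(γ−1) = const with γ = 5/3.
T₂ = T₁ (V₁/V₂)^(γ−1) = 563 × (29.7/85.7)^0.667 = 563 × 0.4934 = 277.8 K.
W_by = nCᵥ(T₁ − T₂) = (2.34)(12.47)(563 − 277.8) = 8323 J.

W ≈ 8320 J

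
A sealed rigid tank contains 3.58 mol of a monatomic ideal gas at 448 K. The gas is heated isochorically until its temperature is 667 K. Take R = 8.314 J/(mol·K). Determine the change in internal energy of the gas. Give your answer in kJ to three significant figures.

ΔU ≈ 9.78 kJ

Constant volume ⇒ W = 0, so Q = ΔU = nCᵥΔT with Cᵥ = 3R/2 = 12.47 J/(mol·K).
ΔU = (3.58)(12.47)(667 − 448) = 9778 J.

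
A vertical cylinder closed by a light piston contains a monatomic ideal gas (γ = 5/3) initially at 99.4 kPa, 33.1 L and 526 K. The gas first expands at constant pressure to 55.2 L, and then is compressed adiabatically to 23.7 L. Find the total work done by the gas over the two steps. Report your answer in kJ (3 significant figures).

W_total ≈ -4.03 kJ

Step 1 (isobaric): W = PΔV = (99.4 kPa)(55.2 − 33.1 L) = 2197 J.
After step 1: P = 99.4 kPa, V = 55.2 L, T = 877.2 K.
Step 2 (adiabatic): W = (P₁V₁ − P₂V₂)/(γ−1) = (5487 − 9641)/0.667 = -6231 J.
W_total = 2197 − 6231 = -4034 J.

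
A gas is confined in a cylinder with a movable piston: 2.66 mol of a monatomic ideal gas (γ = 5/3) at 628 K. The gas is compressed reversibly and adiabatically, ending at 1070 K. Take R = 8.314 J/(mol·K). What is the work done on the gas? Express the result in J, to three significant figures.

Adiabatic ⇒ Q = 0, so W_by = −ΔU = nCᵥ(T₁ − T₂).
Cᵥ = 3R/2 = 12.47 J/(mol·K).
W = (2.66)(12.47)(628 − 1070) = -14662 J.
Work on gas = −W_by = 14662 J.

W ≈ 14700 J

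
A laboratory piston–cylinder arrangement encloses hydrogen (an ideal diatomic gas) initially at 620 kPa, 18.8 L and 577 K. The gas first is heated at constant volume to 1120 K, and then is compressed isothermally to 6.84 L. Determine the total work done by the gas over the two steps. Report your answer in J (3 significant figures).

Step 1 (isochoric): W = 0 (constant volume).
After step 1: P = 1203 kPa (V unchanged).
Step 2 (isothermal): W = P₁V₁ ln(V₂/V₁) = (22625) ln(6.84/18.8) = -22876 J.
W_total = 0 − 22876 = -22876 J.

W_total ≈ -22900 J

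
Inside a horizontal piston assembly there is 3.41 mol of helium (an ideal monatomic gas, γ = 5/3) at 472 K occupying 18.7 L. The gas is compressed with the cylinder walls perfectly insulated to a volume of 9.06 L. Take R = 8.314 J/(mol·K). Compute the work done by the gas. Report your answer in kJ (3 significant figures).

W ≈ -12.5 kJ

Adiabatic: TV^(γ−1) = const with γ = 5/3.
T₂ = T₁ (V₁/V₂)^(γ−1) = 472 × (18.7/9.06)^0.667 = 472 × 1.621 = 765.2 K.
W_by = nCᵥ(T₁ − T₂) = (3.41)(12.47)(472 − 765.2) = -12467 J.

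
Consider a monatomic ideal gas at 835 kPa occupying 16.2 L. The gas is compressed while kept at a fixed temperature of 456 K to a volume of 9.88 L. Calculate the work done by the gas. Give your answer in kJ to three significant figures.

W ≈ -6.69 kJ

Isothermal: W = nRT ln(V₂/V₁) = P₁V₁ ln(V₂/V₁).
P₁V₁ = (835 kPa)(16.2 L) = 13527 J.
W = 13527 × ln(9.88/16.2) = 13527 × -0.4945
W_by_gas = -6689 J.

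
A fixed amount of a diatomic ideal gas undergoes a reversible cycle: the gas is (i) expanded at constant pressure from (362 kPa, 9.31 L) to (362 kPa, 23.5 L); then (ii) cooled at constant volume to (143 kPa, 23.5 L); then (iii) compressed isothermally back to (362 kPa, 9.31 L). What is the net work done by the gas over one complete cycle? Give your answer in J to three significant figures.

W_net ≈ 2030 J

Leg (i): W = PΔV = (362)(23.5 − 9.31) = 5137 J.
Leg (ii): W = 0.
Leg (iii): W = PᵢVᵢ ln(V_f/Vᵢ) = (3360) ln(9.31/23.5) = -3112 J.
W_net = 5137 − 3112 = 2025 J.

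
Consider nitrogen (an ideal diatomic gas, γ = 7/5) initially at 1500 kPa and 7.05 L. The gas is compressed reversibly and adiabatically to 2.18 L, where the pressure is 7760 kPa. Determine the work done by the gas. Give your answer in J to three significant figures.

Adiabatic: W = (P₁V₁ − P₂V₂)/(γ − 1) with γ = 7/5.
P₁V₁ = 10575 J, P₂V₂ = 16917 J.
W = (10575 − 16917) / 0.4 = -15855 J.

W ≈ -15900 J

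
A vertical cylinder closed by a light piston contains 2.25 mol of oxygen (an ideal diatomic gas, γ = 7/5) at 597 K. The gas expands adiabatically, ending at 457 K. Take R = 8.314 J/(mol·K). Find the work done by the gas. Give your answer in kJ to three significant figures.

Adiabatic ⇒ Q = 0, so W_by = −ΔU = nCᵥ(T₁ − T₂).
Cᵥ = 5R/2 = 20.79 J/(mol·K).
W = (2.25)(20.79)(597 − 457) = 6547 J.

W ≈ 6.55 kJ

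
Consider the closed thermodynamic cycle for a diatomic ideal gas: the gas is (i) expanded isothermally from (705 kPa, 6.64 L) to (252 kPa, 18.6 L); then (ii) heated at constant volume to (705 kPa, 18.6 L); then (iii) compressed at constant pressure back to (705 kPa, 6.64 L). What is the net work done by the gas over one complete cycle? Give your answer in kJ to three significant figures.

Leg (i): W = PᵢVᵢ ln(V_f/Vᵢ) = (4681) ln(18.6/6.64) = 4822 J.
Leg (ii): W = 0.
Leg (iii): W = PΔV = (705)(6.64 − 18.6) = -8432 J.
W_net = 4822 − 8432 = -3610 J.

W_net ≈ -3.61 kJ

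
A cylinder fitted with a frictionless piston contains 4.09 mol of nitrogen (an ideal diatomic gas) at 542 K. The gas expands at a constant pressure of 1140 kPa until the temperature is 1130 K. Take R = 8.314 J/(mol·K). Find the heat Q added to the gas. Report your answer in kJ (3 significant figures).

Q ≈ 70.0 kJ

Isobaric: W = nRΔT = (4.09)(8.314)(588) = 19995 J.
ΔU = nCᵥΔT with Cᵥ = 5R/2: ΔU = (4.09)(20.79)(588) = 49986 J.
Q = ΔU + W = 49986 + 19995 = 69981 J.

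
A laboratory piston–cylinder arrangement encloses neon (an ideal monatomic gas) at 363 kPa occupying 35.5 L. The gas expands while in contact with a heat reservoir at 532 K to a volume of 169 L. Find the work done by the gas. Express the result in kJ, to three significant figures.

W ≈ 20.1 kJ

Isothermal: W = nRT ln(V₂/V₁) = P₁V₁ ln(V₂/V₁).
P₁V₁ = (363 kPa)(35.5 L) = 12886 J.
W = 12886 × ln(169/35.5) = 12886 × 1.56
W_by_gas = 20108 J.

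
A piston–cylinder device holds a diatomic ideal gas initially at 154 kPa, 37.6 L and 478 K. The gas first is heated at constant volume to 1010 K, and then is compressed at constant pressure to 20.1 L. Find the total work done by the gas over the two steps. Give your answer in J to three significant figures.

W_total ≈ -5690 J

Step 1 (isochoric): W = 0 (constant volume).
After step 1: P = 325.4 kPa (V unchanged).
Step 2 (isobaric): W = PΔV = (325.4 kPa)(20.1 − 37.6 L) = -5694 J.
W_total = 0 − 5694 = -5694 J.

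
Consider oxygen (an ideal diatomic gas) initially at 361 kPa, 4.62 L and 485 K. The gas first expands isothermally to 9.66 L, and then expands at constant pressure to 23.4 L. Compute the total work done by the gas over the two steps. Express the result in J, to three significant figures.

Step 1 (isothermal): W = P₁V₁ ln(V₂/V₁) = (1668) ln(9.66/4.62) = 1230 J.
After step 1: P = 172.7 kPa, V = 9.66 L, T = 485 K.
Step 2 (isobaric): W = PΔV = (172.7 kPa)(23.4 − 9.66 L) = 2372 J.
W_total = 1230 + 2372 = 3602 J.

W_total ≈ 3600 J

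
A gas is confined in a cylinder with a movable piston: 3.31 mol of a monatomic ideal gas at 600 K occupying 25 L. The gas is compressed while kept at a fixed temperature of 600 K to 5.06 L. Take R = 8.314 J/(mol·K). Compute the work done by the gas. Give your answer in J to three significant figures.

Isothermal: W = nRT ln(V₂/V₁).
W = (3.31)(8.314)(600) × ln(5.06/25)
  = 16512 × -1.598
W_by_gas = -26377 J.

W ≈ -26400 J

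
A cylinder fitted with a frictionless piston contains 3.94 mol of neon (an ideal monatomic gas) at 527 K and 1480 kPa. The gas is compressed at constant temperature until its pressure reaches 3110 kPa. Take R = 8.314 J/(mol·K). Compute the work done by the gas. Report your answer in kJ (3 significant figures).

W ≈ -12.8 kJ

Isothermal process: W = nRT ln(V₂/V₁) = nRT ln(P₁/P₂).
W = (3.94)(8.314)(527) × ln(1480/3110)
  = 17263 × ln(0.4759) = 17263 × -0.7426
W_by_gas = -12819 J.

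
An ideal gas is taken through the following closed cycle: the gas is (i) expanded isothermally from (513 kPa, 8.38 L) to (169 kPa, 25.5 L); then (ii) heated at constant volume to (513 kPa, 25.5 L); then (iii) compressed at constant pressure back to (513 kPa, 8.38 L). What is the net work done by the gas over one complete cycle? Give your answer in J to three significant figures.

W_net ≈ -4000 J

Leg (i): W = PᵢVᵢ ln(V_f/Vᵢ) = (4299) ln(25.5/8.38) = 4784 J.
Leg (ii): W = 0.
Leg (iii): W = PΔV = (513)(8.38 − 25.5) = -8783 J.
W_net = 4784 − 8783 = -3999 J.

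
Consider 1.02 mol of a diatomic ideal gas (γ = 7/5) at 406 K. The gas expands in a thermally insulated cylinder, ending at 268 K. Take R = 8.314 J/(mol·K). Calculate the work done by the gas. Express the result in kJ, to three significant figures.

Adiabatic ⇒ Q = 0, so W_by = −ΔU = nCᵥ(T₁ − T₂).
Cᵥ = 5R/2 = 20.79 J/(mol·K).
W = (1.02)(20.79)(406 − 268) = 2926 J.

W ≈ 2.93 kJ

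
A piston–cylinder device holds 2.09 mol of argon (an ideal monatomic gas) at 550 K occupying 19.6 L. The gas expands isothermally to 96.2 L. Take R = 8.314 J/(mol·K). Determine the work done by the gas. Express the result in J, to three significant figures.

W ≈ 15200 J

Isothermal: W = nRT ln(V₂/V₁).
W = (2.09)(8.314)(550) × ln(96.2/19.6)
  = 9557 × 1.591
W_by_gas = 15204 J.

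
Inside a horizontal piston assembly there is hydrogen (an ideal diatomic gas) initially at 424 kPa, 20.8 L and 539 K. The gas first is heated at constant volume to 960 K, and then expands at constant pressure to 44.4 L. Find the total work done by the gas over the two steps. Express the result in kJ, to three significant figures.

Step 1 (isochoric): W = 0 (constant volume).
After step 1: P = 755.2 kPa (V unchanged).
Step 2 (isobaric): W = PΔV = (755.2 kPa)(44.4 − 20.8 L) = 17822 J.
W_total = 0 + 17822 = 17822 J.

W_total ≈ 17.8 kJ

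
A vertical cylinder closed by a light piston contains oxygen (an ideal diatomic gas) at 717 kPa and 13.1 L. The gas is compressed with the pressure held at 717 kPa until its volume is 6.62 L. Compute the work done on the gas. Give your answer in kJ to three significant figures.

Isobaric: W = P ΔV.
W = (717 kPa)(6.62 − 13.1 L) = (717)(-6.48) = -4646 J.
Work on gas = −W_by = 4646 J.

W ≈ 4.65 kJ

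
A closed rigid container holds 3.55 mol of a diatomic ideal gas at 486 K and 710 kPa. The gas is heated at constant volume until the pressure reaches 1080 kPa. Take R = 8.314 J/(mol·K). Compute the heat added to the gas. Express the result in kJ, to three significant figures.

Constant volume ⇒ W = 0, so Q = ΔU = nCᵥΔT with Cᵥ = 5R/2 = 20.79 J/(mol·K).
At constant V, T₂/T₁ = P₂/P₁ ⇒ ΔT = T₁(P₂/P₁ − 1) = 486·(1080/710 − 1) = 253.3 K.
ΔU = (3.55)(20.79)(253.3) = 18688 J.

Q ≈ 18.7 kJ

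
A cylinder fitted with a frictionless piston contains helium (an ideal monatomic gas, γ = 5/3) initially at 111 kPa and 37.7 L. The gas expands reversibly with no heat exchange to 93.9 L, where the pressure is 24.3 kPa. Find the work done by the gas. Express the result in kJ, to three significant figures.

W ≈ 2.85 kJ

Adiabatic: W = (P₁V₁ − P₂V₂)/(γ − 1) with γ = 5/3.
P₁V₁ = 4185 J, P₂V₂ = 2282 J.
W = (4185 − 2282) / 0.6667 = 2854 J.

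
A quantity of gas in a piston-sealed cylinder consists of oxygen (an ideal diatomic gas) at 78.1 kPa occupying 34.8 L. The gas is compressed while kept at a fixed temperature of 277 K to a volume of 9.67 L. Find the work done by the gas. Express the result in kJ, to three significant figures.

Isothermal: W = nRT ln(V₂/V₁) = P₁V₁ ln(V₂/V₁).
P₁V₁ = (78.1 kPa)(34.8 L) = 2718 J.
W = 2718 × ln(9.67/34.8) = 2718 × -1.281
W_by_gas = -3480 J.

W ≈ -3.48 kJ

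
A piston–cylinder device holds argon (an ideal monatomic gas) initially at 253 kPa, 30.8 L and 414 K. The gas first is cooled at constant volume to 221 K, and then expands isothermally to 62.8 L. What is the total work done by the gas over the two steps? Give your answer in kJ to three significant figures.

Step 1 (isochoric): W = 0 (constant volume).
After step 1: P = 135.1 kPa (V unchanged).
Step 2 (isothermal): W = P₁V₁ ln(V₂/V₁) = (4160) ln(62.8/30.8) = 2964 J.
W_total = 0 + 2964 = 2964 J.

W_total ≈ 2.96 kJ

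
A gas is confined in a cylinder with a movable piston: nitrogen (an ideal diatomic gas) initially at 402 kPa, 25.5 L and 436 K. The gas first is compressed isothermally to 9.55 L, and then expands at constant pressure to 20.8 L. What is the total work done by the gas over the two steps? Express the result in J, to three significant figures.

Step 1 (isothermal): W = P₁V₁ ln(V₂/V₁) = (10251) ln(9.55/25.5) = -10068 J.
After step 1: P = 1073 kPa, V = 9.55 L, T = 436 K.
Step 2 (isobaric): W = PΔV = (1073 kPa)(20.8 − 9.55 L) = 12076 J.
W_total = -10068 + 12076 = 2008 J.

W_total ≈ 2010 J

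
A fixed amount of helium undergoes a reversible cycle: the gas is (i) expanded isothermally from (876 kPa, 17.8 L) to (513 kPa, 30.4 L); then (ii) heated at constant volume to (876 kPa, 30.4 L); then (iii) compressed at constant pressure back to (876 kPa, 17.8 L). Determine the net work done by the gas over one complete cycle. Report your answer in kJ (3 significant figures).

Leg (i): W = PᵢVᵢ ln(V_f/Vᵢ) = (15593) ln(30.4/17.8) = 8346 J.
Leg (ii): W = 0.
Leg (iii): W = PΔV = (876)(17.8 − 30.4) = -11038 J.
W_net = 8346 − 11038 = -2692 J.

W_net ≈ -2.69 kJ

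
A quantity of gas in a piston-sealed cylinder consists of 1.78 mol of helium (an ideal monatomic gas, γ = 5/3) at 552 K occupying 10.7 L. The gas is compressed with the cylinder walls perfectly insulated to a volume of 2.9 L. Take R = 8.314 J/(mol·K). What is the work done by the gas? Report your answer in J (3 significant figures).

W ≈ -17000 J

Adiabatic: TV^(γ−1) = const with γ = 5/3.
T₂ = T₁ (V₁/V₂)^(γ−1) = 552 × (10.7/2.9)^0.667 = 552 × 2.388 = 1318 K.
W_by = nCᵥ(T₁ − T₂) = (1.78)(12.47)(552 − 1318) = -17005 J.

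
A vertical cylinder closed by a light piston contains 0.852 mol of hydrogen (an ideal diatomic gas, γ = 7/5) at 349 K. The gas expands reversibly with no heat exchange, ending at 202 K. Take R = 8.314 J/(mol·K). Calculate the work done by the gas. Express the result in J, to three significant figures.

W ≈ 2600 J

Adiabatic ⇒ Q = 0, so W_by = −ΔU = nCᵥ(T₁ − T₂).
Cᵥ = 5R/2 = 20.79 J/(mol·K).
W = (0.852)(20.79)(349 − 202) = 2603 J.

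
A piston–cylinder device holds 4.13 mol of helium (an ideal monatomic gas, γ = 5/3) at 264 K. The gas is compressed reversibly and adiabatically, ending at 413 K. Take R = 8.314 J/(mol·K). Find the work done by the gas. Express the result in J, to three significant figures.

Adiabatic ⇒ Q = 0, so W_by = −ΔU = nCᵥ(T₁ − T₂).
Cᵥ = 3R/2 = 12.47 J/(mol·K).
W = (4.13)(12.47)(264 − 413) = -7674 J.

W ≈ -7670 J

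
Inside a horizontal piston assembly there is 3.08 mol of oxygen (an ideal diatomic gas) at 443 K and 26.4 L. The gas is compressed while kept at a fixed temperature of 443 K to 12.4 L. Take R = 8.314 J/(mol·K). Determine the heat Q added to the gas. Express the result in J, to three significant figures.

Q ≈ -8570 J

Isothermal ⇒ ΔU = 0, so Q = W = nRT ln(V₂/V₁).
Q = (3.08)(8.314)(443) ln(12.4/26.4) = 11344 × -0.7557 = -8572 J.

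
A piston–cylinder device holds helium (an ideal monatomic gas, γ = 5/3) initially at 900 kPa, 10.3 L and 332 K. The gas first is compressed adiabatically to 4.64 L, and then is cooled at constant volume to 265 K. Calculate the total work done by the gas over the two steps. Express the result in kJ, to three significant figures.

Step 1 (adiabatic): W = (P₁V₁ − P₂V₂)/(γ−1) = (9270 − 15775)/0.667 = -9757 J.
Step 2 (isochoric): W = 0 (constant volume).
W_total = -9757 + 0 = -9757 J.

W_total ≈ -9.76 kJ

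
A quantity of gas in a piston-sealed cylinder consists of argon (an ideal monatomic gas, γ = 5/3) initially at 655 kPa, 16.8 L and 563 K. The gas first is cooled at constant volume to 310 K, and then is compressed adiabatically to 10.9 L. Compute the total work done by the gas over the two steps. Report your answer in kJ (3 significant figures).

Step 1 (isochoric): W = 0 (constant volume).
After step 1: P = 360.7 kPa (V unchanged).
Step 2 (adiabatic): W = (P₁V₁ − P₂V₂)/(γ−1) = (6059 − 8085)/0.667 = -3038 J.
W_total = 0 − 3038 = -3038 J.

W_total ≈ -3.04 kJ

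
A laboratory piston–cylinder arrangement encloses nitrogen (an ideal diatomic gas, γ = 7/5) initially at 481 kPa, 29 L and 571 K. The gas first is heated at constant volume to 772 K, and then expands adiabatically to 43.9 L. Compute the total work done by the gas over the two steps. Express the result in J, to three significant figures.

W_total ≈ 7210 J

Step 1 (isochoric): W = 0 (constant volume).
After step 1: P = 650.3 kPa (V unchanged).
Step 2 (adiabatic): W = (P₁V₁ − P₂V₂)/(γ−1) = (18859 − 15977)/0.4 = 7205 J.
W_total = 0 + 7205 = 7205 J.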